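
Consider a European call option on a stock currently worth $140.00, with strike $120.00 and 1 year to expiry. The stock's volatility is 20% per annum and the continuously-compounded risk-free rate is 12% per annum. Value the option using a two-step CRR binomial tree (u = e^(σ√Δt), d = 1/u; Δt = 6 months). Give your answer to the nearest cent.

$34.86

CRR parameters: u = e^(σ√Δt) = e^(0.2·√0.5) = 1.1519, d = 1/u = 0.8681
Per-period rate: rΔt = 0.12·0.5 = 0.06, so R = e^0.06 = 1.0618
Risk-neutral probability p = (e^0.06 − 0.8681)/(1.1519 − 0.8681) = 0.1937/0.2838 = 0.6826
Terminal stock prices: S_uu = 185.8, S_ud = 140, S_dd = 105.5
Terminal payoffs (S − K): max(65.77, 0) = 65.77, max(20, 0) = 20, max(-14.49, 0) = 0
Node u (S = 161.3): V_u = e^(−0.06)·[0.6826·65.7655 + 0.3174·20.0000] = 48.2556
Node d (S = 121.5): V_d = e^(−0.06)·[0.6826·20.0000 + 0.3174·0.0000] = 12.8570
Node 0 (S = 140): V_0 = e^(−0.06)·[0.6826·48.2556 + 0.3174·12.8570] = 34.8643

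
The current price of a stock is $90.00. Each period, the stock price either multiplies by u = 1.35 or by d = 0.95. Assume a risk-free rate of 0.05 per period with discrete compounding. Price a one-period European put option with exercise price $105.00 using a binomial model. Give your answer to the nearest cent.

Risk-neutral probability p = (1 + 0.05 − 0.95)/(1.35 − 0.95) = 0.1000/0.4000 = 0.2500
Terminal stock prices: S_u = 121.5, S_d = 85.5
Terminal payoffs (K − S): max(-16.5, 0) = 0, max(19.5, 0) = 19.5
Node 0 (S = 90): V_0 = 1/1.05·[0.2500·0.0000 + 0.7500·19.5000] = 13.9286

$13.93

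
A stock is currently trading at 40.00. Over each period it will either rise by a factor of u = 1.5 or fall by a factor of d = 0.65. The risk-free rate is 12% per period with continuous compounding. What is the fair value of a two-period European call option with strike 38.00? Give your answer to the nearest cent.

Risk-neutral probability p = (e^0.12 − 0.65)/(1.5 − 0.65) = 0.4775/0.8500 = 0.5618
Terminal stock prices: S_uu = 90, S_ud = 39, S_dd = 16.9
Terminal payoffs (S − K): max(52, 0) = 52, max(1, 0) = 1, max(-21.1, 0) = 0
Node u (S = 60): V_u = e^(−0.12)·[0.5618·52.0000 + 0.4382·1.0000] = 26.2970
Node d (S = 26): V_d = e^(−0.12)·[0.5618·1.0000 + 0.4382·0.0000] = 0.4982
Node 0 (S = 40): V_0 = e^(−0.12)·[0.5618·26.2970 + 0.4382·0.4982] = 13.2958

13.30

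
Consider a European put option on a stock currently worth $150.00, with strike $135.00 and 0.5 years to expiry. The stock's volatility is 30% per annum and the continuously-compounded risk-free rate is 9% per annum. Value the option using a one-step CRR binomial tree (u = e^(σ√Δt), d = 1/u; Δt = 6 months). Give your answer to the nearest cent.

$5.82

CRR parameters: u = e^(σ√Δt) = e^(0.3·√0.5) = 1.2363, d = 1/u = 0.8089
Per-period rate: rΔt = 0.09·0.5 = 0.045, so R = e^0.045 = 1.0460
Risk-neutral probability p = (e^0.045 − 0.8089)/(1.2363 − 0.8089) = 0.2372/0.4275 = 0.5548
Terminal stock prices: S_u = 185.4, S_d = 121.3
Terminal payoffs (K − S): max(-50.45, 0) = 0, max(13.67, 0) = 13.67
Node 0 (S = 150): V_0 = e^(−0.045)·[0.5548·0.0000 + 0.4452·13.6713] = 5.8181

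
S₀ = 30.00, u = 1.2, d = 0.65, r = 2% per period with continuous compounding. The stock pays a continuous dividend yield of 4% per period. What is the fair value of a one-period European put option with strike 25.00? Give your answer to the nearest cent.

2.15

Per-period risk-free factor R = e^0.02 = 1.0202; dividend-adjusted growth = e^(0.02−0.04) = 0.9802.
Risk-neutral probability p = (0.9802 − 0.65)/(1.2 − 0.65) = 0.3302/0.5500 = 0.6004
Terminal stock prices: S_u = 36, S_d = 19.5
Terminal payoffs (K − S): max(-11, 0) = 0, max(5.5, 0) = 5.5
Node 0 (S = 30): V_0 = e^(−0.02)·[0.6004·0.0000 + 0.3996·5.5000] = 2.1545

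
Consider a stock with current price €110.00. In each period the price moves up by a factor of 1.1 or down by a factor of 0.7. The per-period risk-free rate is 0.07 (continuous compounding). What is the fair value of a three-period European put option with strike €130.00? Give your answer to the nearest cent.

€6.12

Risk-neutral probability p = (e^0.07 − 0.7)/(1.1 − 0.7) = 0.3725/0.4000 = 0.9313
Terminal stock prices: S_uuu = 146.4, S_uud = 93.17, S_udd = 59.29, S_ddd = 37.73
Terminal payoffs (K − S): max(-16.41, 0) = 0, max(36.83, 0) = 36.83, max(70.71, 0) = 70.71, max(92.27, 0) = 92.27
Node uu (S = 133.1): V_uu = e^(−0.07)·[0.9313·0.0000 + 0.0687·36.8300] = 2.3602
Node ud (S = 84.7): V_ud = e^(−0.07)·[0.9313·36.8300 + 0.0687·70.7100] = 36.5112
Node dd (S = 53.9): V_dd = e^(−0.07)·[0.9313·70.7100 + 0.0687·92.2700] = 67.3112
Node u (S = 121): V_u = e^(−0.07)·[0.9313·2.3602 + 0.0687·36.5112] = 4.3891
Node d (S = 77): V_d = e^(−0.07)·[0.9313·36.5112 + 0.0687·67.3112] = 36.0166
Node 0 (S = 110): V_0 = e^(−0.07)·[0.9313·4.3891 + 0.0687·36.0166] = 6.1192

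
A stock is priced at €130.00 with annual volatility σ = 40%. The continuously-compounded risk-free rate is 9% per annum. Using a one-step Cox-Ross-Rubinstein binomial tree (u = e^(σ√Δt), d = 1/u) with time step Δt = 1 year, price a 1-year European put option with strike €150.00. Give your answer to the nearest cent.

CRR parameters: u = e^(σ√Δt) = e^(0.4·√1) = 1.4918, d = 1/u = 0.6703
Per-period rate: rΔt = 0.09·1 = 0.09, so R = e^0.09 = 1.0942
Risk-neutral probability p = (e^0.09 − 0.6703)/(1.4918 − 0.6703) = 0.4239/0.8215 = 0.5159
Terminal stock prices: S_u = 193.9, S_d = 87.14
Terminal payoffs (K − S): max(-43.94, 0) = 0, max(62.86, 0) = 62.86
Node 0 (S = 130): V_0 = e^(−0.09)·[0.5159·0.0000 + 0.4841·62.8584] = 27.8079

€27.81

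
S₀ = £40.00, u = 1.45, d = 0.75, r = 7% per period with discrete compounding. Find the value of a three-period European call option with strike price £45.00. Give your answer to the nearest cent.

£11.02

Risk-neutral probability p = (1 + 0.07 − 0.75)/(1.45 − 0.75) = 0.3200/0.7000 = 0.4571
Terminal stock prices: S_uuu = 121.9, S_uud = 63.07, S_udd = 32.62, S_ddd = 16.88
Terminal payoffs (S − K): max(76.94, 0) = 76.94, max(18.07, 0) = 18.07, max(-12.38, 0) = 0, max(-28.12, 0) = 0
Node uu (S = 84.1): V_uu = 1/1.07·[0.4571·76.9450 + 0.5429·18.0750] = 42.0439
Node ud (S = 43.5): V_ud = 1/1.07·[0.4571·18.0750 + 0.5429·0.0000] = 7.7223
Node dd (S = 22.5): V_dd = 1/1.07·[0.4571·0.0000 + 0.5429·0.0000] = 0.0000
Node u (S = 58): V_u = 1/1.07·[0.4571·42.0439 + 0.5429·7.7223] = 21.8805
Node d (S = 30): V_d = 1/1.07·[0.4571·7.7223 + 0.5429·0.0000] = 3.2992
Node 0 (S = 40): V_0 = 1/1.07·[0.4571·21.8805 + 0.5429·3.2992] = 11.0220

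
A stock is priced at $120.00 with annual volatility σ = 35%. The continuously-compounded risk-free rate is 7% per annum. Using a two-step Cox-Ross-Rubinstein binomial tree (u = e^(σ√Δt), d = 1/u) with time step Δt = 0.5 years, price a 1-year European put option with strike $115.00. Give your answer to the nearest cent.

$9.38

CRR parameters: u = e^(σ√Δt) = e^(0.35·√0.5) = 1.2808, d = 1/u = 0.7808
Per-period rate: rΔt = 0.07·0.5 = 0.035, so R = e^0.035 = 1.0356
Risk-neutral probability p = (e^0.035 − 0.7808)/(1.2808 − 0.7808) = 0.2549/0.5000 = 0.5097
Terminal stock prices: S_uu = 196.9, S_ud = 120, S_dd = 73.15
Terminal payoffs (K − S): max(-81.85, 0) = 0, max(-5, 0) = 0, max(41.85, 0) = 41.85
Node u (S = 153.7): V_u = e^(−0.035)·[0.5097·0.0000 + 0.4903·0.0000] = 0.0000
Node d (S = 93.69): V_d = e^(−0.035)·[0.5097·0.0000 + 0.4903·41.8496] = 19.8141
Node 0 (S = 120): V_0 = e^(−0.035)·[0.5097·0.0000 + 0.4903·19.8141] = 9.3812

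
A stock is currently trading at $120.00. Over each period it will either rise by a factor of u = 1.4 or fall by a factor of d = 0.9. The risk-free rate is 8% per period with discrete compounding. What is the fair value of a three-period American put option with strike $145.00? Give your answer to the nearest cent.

Risk-neutral probability p = (1 + 0.08 − 0.9)/(1.4 − 0.9) = 0.1800/0.5000 = 0.3600
Terminal stock prices: S_uuu = 329.3, S_uud = 211.7, S_udd = 136.1, S_ddd = 87.48
Terminal payoffs (K − S): max(-184.3, 0) = 0, max(-66.68, 0) = 0, max(8.92, 0) = 8.92, max(57.52, 0) = 57.52
Node uu (S = 235.2): continuation = 1/1.08·[0.3600·0.0000 + 0.6400·0.0000] = 0.0000; exercise value = 0.0000 ≤ continuation, so V_uu = 0.0000
Node ud (S = 151.2): continuation = 1/1.08·[0.3600·0.0000 + 0.6400·8.9200] = 5.2859; exercise value = 0.0000 ≤ continuation, so V_ud = 5.2859
Node dd (S = 97.2): continuation = 1/1.08·[0.3600·8.9200 + 0.6400·57.5200] = 37.0593; exercise value = 47.8000 > continuation, so V_dd = 47.8000 (exercise)
Node u (S = 168): continuation = 1/1.08·[0.3600·0.0000 + 0.6400·5.2859] = 3.1324; exercise value = 0.0000 ≤ continuation, so V_u = 3.1324
Node d (S = 108): continuation = 1/1.08·[0.3600·5.2859 + 0.6400·47.8000] = 30.0879; exercise value = 37.0000 > continuation, so V_d = 37.0000 (exercise)
Node 0 (S = 120): continuation = 1/1.08·[0.3600·3.1324 + 0.6400·37.0000] = 22.9701; exercise value = 25.0000 > continuation, so V_0 = 25.0000 (exercise)

$25.00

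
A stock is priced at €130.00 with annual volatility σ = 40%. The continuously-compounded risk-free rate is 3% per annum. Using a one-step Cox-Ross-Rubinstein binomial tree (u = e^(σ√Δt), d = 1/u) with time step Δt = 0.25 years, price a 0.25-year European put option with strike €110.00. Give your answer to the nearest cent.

CRR parameters: u = e^(σ√Δt) = e^(0.4·√0.25) = 1.2214, d = 1/u = 0.8187
Per-period rate: rΔt = 0.03·0.25 = 0.0075, so R = e^0.0075 = 1.0075
Risk-neutral probability p = (e^0.0075 − 0.8187)/(1.2214 − 0.8187) = 0.1888/0.4027 = 0.4689
Terminal stock prices: S_u = 158.8, S_d = 106.4
Terminal payoffs (K − S): max(-48.78, 0) = 0, max(3.565, 0) = 3.565
Node 0 (S = 130): V_0 = e^(−0.0075)·[0.4689·0.0000 + 0.5311·3.5650] = 1.8794

€1.88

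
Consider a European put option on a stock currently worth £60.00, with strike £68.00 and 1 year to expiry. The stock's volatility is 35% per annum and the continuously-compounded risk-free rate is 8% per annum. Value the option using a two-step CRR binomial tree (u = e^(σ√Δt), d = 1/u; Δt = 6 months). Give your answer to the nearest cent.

£10.37

CRR parameters: u = e^(σ√Δt) = e^(0.35·√0.5) = 1.2808, d = 1/u = 0.7808
Per-period rate: rΔt = 0.08·0.5 = 0.04, so R = e^0.04 = 1.0408
Risk-neutral probability p = (e^0.04 − 0.7808)/(1.2808 − 0.7808) = 0.2601/0.5000 = 0.5201
Terminal stock prices: S_uu = 98.43, S_ud = 60, S_dd = 36.58
Terminal payoffs (K − S): max(-30.43, 0) = 0, max(8, 0) = 8, max(31.42, 0) = 31.42
Node u (S = 76.85): V_u = e^(−0.04)·[0.5201·0.0000 + 0.4799·8.0000] = 3.6890
Node d (S = 46.85): V_d = e^(−0.04)·[0.5201·8.0000 + 0.4799·31.4248] = 18.4881
Node 0 (S = 60): V_0 = e^(−0.04)·[0.5201·3.6890 + 0.4799·18.4881] = 10.3686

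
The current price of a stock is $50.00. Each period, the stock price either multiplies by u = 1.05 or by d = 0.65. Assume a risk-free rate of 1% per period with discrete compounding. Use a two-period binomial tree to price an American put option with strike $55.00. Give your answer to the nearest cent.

$5.00

Risk-neutral probability p = (1 + 0.01 − 0.65)/(1.05 − 0.65) = 0.3600/0.4000 = 0.9000
Terminal stock prices: S_uu = 55.12, S_ud = 34.12, S_dd = 21.13
Terminal payoffs (K − S): max(-0.125, 0) = 0, max(20.88, 0) = 20.88, max(33.88, 0) = 33.88
Node u (S = 52.5): continuation = 1/1.01·[0.9000·0.0000 + 0.1000·20.8750] = 2.0668; exercise value = 2.5000 > continuation, so V_u = 2.5000 (exercise)
Node d (S = 32.5): continuation = 1/1.01·[0.9000·20.8750 + 0.1000·33.8750] = 21.9554; exercise value = 22.5000 > continuation, so V_d = 22.5000 (exercise)
Node 0 (S = 50): continuation = 1/1.01·[0.9000·2.5000 + 0.1000·22.5000] = 4.4554; exercise value = 5.0000 > continuation, so V_0 = 5.0000 (exercise)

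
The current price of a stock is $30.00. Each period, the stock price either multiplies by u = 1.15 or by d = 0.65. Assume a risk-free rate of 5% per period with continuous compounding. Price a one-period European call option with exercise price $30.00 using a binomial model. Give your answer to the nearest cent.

$3.44

Risk-neutral probability p = (e^0.05 − 0.65)/(1.15 − 0.65) = 0.4013/0.5000 = 0.8025
Terminal stock prices: S_u = 34.5, S_d = 19.5
Terminal payoffs (S − K): max(4.5, 0) = 4.5, max(-10.5, 0) = 0
Node 0 (S = 30): V_0 = e^(−0.05)·[0.8025·4.5000 + 0.1975·0.0000] = 3.4353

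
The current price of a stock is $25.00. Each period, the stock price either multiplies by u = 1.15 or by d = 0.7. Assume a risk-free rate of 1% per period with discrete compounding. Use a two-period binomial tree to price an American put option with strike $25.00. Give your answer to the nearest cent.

$3.33

Risk-neutral probability p = (1 + 0.01 − 0.7)/(1.15 − 0.7) = 0.3100/0.4500 = 0.6889
Terminal stock prices: S_uu = 33.06, S_ud = 20.12, S_dd = 12.25
Terminal payoffs (K − S): max(-8.062, 0) = 0, max(4.875, 0) = 4.875, max(12.75, 0) = 12.75
Node u (S = 28.75): continuation = 1/1.01·[0.6889·0.0000 + 0.3111·4.8750] = 1.5017; exercise value = 0.0000 ≤ continuation, so V_u = 1.5017
Node d (S = 17.5): continuation = 1/1.01·[0.6889·4.8750 + 0.3111·12.7500] = 7.2525; exercise value = 7.5000 > continuation, so V_d = 7.5000 (exercise)
Node 0 (S = 25): continuation = 1/1.01·[0.6889·1.5017 + 0.3111·7.5000] = 3.3345; exercise value = 0.0000 ≤ continuation, so V_0 = 3.3345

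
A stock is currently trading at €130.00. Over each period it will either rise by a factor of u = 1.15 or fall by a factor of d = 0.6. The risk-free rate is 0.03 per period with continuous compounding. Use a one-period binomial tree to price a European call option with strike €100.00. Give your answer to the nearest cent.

€37.60

Risk-neutral probability p = (e^0.03 − 0.6)/(1.15 − 0.6) = 0.4305/0.5500 = 0.7826
Terminal stock prices: S_u = 149.5, S_d = 78
Terminal payoffs (S − K): max(49.5, 0) = 49.5, max(-22, 0) = 0
Node 0 (S = 130): V_0 = e^(−0.03)·[0.7826·49.5000 + 0.2174·0.0000] = 37.5959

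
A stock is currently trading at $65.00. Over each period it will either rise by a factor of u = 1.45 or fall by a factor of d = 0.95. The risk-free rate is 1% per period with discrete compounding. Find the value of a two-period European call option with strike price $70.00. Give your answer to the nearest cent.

$4.99

Risk-neutral probability p = (1 + 0.01 − 0.95)/(1.45 − 0.95) = 0.0600/0.5000 = 0.1200
Terminal stock prices: S_uu = 136.7, S_ud = 89.54, S_dd = 58.66
Terminal payoffs (S − K): max(66.66, 0) = 66.66, max(19.54, 0) = 19.54, max(-11.34, 0) = 0
Node u (S = 94.25): V_u = 1/1.01·[0.1200·66.6625 + 0.8800·19.5375] = 24.9431
Node d (S = 61.75): V_d = 1/1.01·[0.1200·19.5375 + 0.8800·0.0000] = 2.3213
Node 0 (S = 65): V_0 = 1/1.01·[0.1200·24.9431 + 0.8800·2.3213] = 4.9860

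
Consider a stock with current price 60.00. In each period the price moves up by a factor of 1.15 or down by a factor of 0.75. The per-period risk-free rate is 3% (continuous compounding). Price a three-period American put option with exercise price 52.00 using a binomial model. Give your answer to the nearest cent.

Risk-neutral probability p = (e^0.03 − 0.75)/(1.15 − 0.75) = 0.2805/0.4000 = 0.7011
Terminal stock prices: S_uuu = 91.25, S_uud = 59.51, S_udd = 38.81, S_ddd = 25.31
Terminal payoffs (K − S): max(-39.25, 0) = 0, max(-7.512, 0) = 0, max(13.19, 0) = 13.19, max(26.69, 0) = 26.69
Node uu (S = 79.35): continuation = e^(−0.03)·[0.7011·0.0000 + 0.2989·0.0000] = 0.0000; exercise value = 0.0000 ≤ continuation, so V_uu = 0.0000
Node ud (S = 51.75): continuation = e^(−0.03)·[0.7011·0.0000 + 0.2989·13.1875] = 3.8248; exercise value = 0.2500 ≤ continuation, so V_ud = 3.8248
Node dd (S = 33.75): continuation = e^(−0.03)·[0.7011·13.1875 + 0.2989·26.6875] = 16.7132; exercise value = 18.2500 > continuation, so V_dd = 18.2500 (exercise)
Node u (S = 69): continuation = e^(−0.03)·[0.7011·0.0000 + 0.2989·3.8248] = 1.1093; exercise value = 0.0000 ≤ continuation, so V_u = 1.1093
Node d (S = 45): continuation = e^(−0.03)·[0.7011·3.8248 + 0.2989·18.2500] = 7.8955; exercise value = 7.0000 ≤ continuation, so V_d = 7.8955
Node 0 (S = 60): continuation = e^(−0.03)·[0.7011·1.1093 + 0.2989·7.8955] = 3.0447; exercise value = 0.0000 ≤ continuation, so V_0 = 3.0447

3.04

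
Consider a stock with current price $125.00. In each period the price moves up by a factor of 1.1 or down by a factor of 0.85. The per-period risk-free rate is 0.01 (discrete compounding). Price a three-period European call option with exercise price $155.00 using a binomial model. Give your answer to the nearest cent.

$2.89

Risk-neutral probability p = (1 + 0.01 − 0.85)/(1.1 − 0.85) = 0.1600/0.2500 = 0.6400
Terminal stock prices: S_uuu = 166.4, S_uud = 128.6, S_udd = 99.34, S_ddd = 76.77
Terminal payoffs (S − K): max(11.38, 0) = 11.38, max(-26.44, 0) = 0, max(-55.66, 0) = 0, max(-78.23, 0) = 0
Node uu (S = 151.3): V_uu = 1/1.01·[0.6400·11.3750 + 0.3600·0.0000] = 7.2079
Node ud (S = 116.9): V_ud = 1/1.01·[0.6400·0.0000 + 0.3600·0.0000] = 0.0000
Node dd (S = 90.31): V_dd = 1/1.01·[0.6400·0.0000 + 0.3600·0.0000] = 0.0000
Node u (S = 137.5): V_u = 1/1.01·[0.6400·7.2079 + 0.3600·0.0000] = 4.5674
Node d (S = 106.2): V_d = 1/1.01·[0.6400·0.0000 + 0.3600·0.0000] = 0.0000
Node 0 (S = 125): V_0 = 1/1.01·[0.6400·4.5674 + 0.3600·0.0000] = 2.8942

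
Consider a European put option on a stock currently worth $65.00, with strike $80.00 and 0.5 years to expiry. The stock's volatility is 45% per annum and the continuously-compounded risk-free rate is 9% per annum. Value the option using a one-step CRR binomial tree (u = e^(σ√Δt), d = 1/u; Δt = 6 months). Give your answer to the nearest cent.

$15.88

CRR parameters: u = e^(σ√Δt) = e^(0.45·√0.5) = 1.3746, d = 1/u = 0.7275
Per-period rate: rΔt = 0.09·0.5 = 0.045, so R = e^0.045 = 1.0460
Risk-neutral probability p = (e^0.045 − 0.7275)/(1.3746 − 0.7275) = 0.3186/0.6472 = 0.4922
Terminal stock prices: S_u = 89.35, S_d = 47.28
Terminal payoffs (K − S): max(-9.352, 0) = 0, max(32.72, 0) = 32.72
Node 0 (S = 65): V_0 = e^(−0.045)·[0.4922·0.0000 + 0.5078·32.7152] = 15.8807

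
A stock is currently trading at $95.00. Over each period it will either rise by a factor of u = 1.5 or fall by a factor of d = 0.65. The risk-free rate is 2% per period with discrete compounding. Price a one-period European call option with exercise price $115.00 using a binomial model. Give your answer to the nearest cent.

Risk-neutral probability p = (1 + 0.02 − 0.65)/(1.5 − 0.65) = 0.3700/0.8500 = 0.4353
Terminal stock prices: S_u = 142.5, S_d = 61.75
Terminal payoffs (S − K): max(27.5, 0) = 27.5, max(-53.25, 0) = 0
Node 0 (S = 95): V_0 = 1/1.02·[0.4353·27.5000 + 0.5647·0.0000] = 11.7359

$11.74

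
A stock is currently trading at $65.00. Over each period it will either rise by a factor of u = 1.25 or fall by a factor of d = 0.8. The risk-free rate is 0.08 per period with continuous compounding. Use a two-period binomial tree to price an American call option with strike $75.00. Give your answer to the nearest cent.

$8.97

Risk-neutral probability p = (e^0.08 − 0.8)/(1.25 − 0.8) = 0.2833/0.4500 = 0.6295
Terminal stock prices: S_uu = 101.6, S_ud = 65, S_dd = 41.6
Terminal payoffs (S − K): max(26.56, 0) = 26.56, max(-10, 0) = 0, max(-33.4, 0) = 0
Node u (S = 81.25): continuation = e^(−0.08)·[0.6295·26.5625 + 0.3705·0.0000] = 15.4362; exercise value = 6.2500 ≤ continuation, so V_u = 15.4362
Node d (S = 52): continuation = e^(−0.08)·[0.6295·0.0000 + 0.3705·0.0000] = 0.0000; exercise value = 0.0000 ≤ continuation, so V_d = 0.0000
Node 0 (S = 65): continuation = e^(−0.08)·[0.6295·15.4362 + 0.3705·0.0000] = 8.9704; exercise value = 0.0000 ≤ continuation, so V_0 = 8.9704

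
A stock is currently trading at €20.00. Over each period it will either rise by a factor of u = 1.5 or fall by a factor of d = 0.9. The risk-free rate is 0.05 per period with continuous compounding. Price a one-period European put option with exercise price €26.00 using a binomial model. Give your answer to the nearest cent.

€5.69

Risk-neutral probability p = (e^0.05 − 0.9)/(1.5 − 0.9) = 0.1513/0.6000 = 0.2521
Terminal stock prices: S_u = 30, S_d = 18
Terminal payoffs (K − S): max(-4, 0) = 0, max(8, 0) = 8
Node 0 (S = 20): V_0 = e^(−0.05)·[0.2521·0.0000 + 0.7479·8.0000] = 5.6913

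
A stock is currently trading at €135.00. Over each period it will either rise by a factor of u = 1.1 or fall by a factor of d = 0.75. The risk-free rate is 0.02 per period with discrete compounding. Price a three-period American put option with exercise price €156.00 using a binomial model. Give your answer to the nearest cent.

Risk-neutral probability p = (1 + 0.02 − 0.75)/(1.1 − 0.75) = 0.2700/0.3500 = 0.7714
Terminal stock prices: S_uuu = 179.7, S_uud = 122.5, S_udd = 83.53, S_ddd = 56.95
Terminal payoffs (K − S): max(-23.69, 0) = 0, max(33.49, 0) = 33.49, max(72.47, 0) = 72.47, max(99.05, 0) = 99.05
Node uu (S = 163.4): continuation = 1/1.02·[0.7714·0.0000 + 0.2286·33.4875] = 7.5042; exercise value = 0.0000 ≤ continuation, so V_uu = 7.5042
Node ud (S = 111.4): continuation = 1/1.02·[0.7714·33.4875 + 0.2286·72.4688] = 41.5662; exercise value = 44.6250 > continuation, so V_ud = 44.6250 (exercise)
Node dd (S = 75.94): continuation = 1/1.02·[0.7714·72.4688 + 0.2286·99.0469] = 77.0037; exercise value = 80.0625 > continuation, so V_dd = 80.0625 (exercise)
Node u (S = 148.5): continuation = 1/1.02·[0.7714·7.5042 + 0.2286·44.6250] = 15.6754; exercise value = 7.5000 ≤ continuation, so V_u = 15.6754
Node d (S = 101.2): continuation = 1/1.02·[0.7714·44.6250 + 0.2286·80.0625] = 51.6912; exercise value = 54.7500 > continuation, so V_d = 54.7500 (exercise)
Node 0 (S = 135): continuation = 1/1.02·[0.7714·15.6754 + 0.2286·54.7500] = 24.1243; exercise value = 21.0000 ≤ continuation, so V_0 = 24.1243

€24.12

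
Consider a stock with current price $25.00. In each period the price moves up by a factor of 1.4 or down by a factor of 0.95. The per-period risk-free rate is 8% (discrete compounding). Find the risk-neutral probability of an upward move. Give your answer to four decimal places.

p = 0.2889

Risk-neutral probability p = (1 + 0.08 − 0.95)/(1.4 − 0.95) = 0.1300/0.4500 = 0.2889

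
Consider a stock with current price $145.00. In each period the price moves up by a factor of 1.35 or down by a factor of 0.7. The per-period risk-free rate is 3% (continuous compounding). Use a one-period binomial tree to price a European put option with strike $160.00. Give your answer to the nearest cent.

Risk-neutral probability p = (e^0.03 − 0.7)/(1.35 − 0.7) = 0.3305/0.6500 = 0.5084
Terminal stock prices: S_u = 195.8, S_d = 101.5
Terminal payoffs (K − S): max(-35.75, 0) = 0, max(58.5, 0) = 58.5
Node 0 (S = 145): V_0 = e^(−0.03)·[0.5084·0.0000 + 0.4916·58.5000] = 27.9091

$27.91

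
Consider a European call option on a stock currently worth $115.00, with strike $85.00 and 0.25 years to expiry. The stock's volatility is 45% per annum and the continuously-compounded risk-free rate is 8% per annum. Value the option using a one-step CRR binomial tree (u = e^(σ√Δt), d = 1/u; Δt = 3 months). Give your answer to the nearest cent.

CRR parameters: u = e^(σ√Δt) = e^(0.45·√0.25) = 1.2523, d = 1/u = 0.7985
Per-period rate: rΔt = 0.08·0.25 = 0.02, so R = e^0.02 = 1.0202
Risk-neutral probability p = (e^0.02 − 0.7985)/(1.2523 − 0.7985) = 0.2217/0.4538 = 0.4885
Terminal stock prices: S_u = 144, S_d = 91.83
Terminal payoffs (S − K): max(59.02, 0) = 59.02, max(6.829, 0) = 6.829
Node 0 (S = 115): V_0 = e^(−0.02)·[0.4885·59.0171 + 0.5115·6.8294] = 31.6831

$31.68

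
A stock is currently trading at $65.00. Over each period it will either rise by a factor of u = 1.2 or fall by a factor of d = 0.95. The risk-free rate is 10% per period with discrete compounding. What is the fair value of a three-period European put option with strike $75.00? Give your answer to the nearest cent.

Risk-neutral probability p = (1 + 0.1 − 0.95)/(1.2 − 0.95) = 0.1500/0.2500 = 0.6000
Terminal stock prices: S_uuu = 112.3, S_uud = 88.92, S_udd = 70.39, S_ddd = 55.73
Terminal payoffs (K − S): max(-37.32, 0) = 0, max(-13.92, 0) = 0, max(4.605, 0) = 4.605, max(19.27, 0) = 19.27
Node uu (S = 93.6): V_uu = 1/1.1·[0.6000·0.0000 + 0.4000·0.0000] = 0.0000
Node ud (S = 74.1): V_ud = 1/1.1·[0.6000·0.0000 + 0.4000·4.6050] = 1.6745
Node dd (S = 58.66): V_dd = 1/1.1·[0.6000·4.6050 + 0.4000·19.2706] = 9.5193
Node u (S = 78): V_u = 1/1.1·[0.6000·0.0000 + 0.4000·1.6745] = 0.6089
Node d (S = 61.75): V_d = 1/1.1·[0.6000·1.6745 + 0.4000·9.5193] = 4.3750
Node 0 (S = 65): V_0 = 1/1.1·[0.6000·0.6089 + 0.4000·4.3750] = 1.9230

$1.92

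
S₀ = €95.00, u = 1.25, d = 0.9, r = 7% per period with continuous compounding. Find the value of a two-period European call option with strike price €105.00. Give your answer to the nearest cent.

€9.99

Risk-neutral probability p = (e^0.07 − 0.9)/(1.25 − 0.9) = 0.1725/0.3500 = 0.4929
Terminal stock prices: S_uu = 148.4, S_ud = 106.9, S_dd = 76.95
Terminal payoffs (S − K): max(43.44, 0) = 43.44, max(1.875, 0) = 1.875, max(-28.05, 0) = 0
Node u (S = 118.8): V_u = e^(−0.07)·[0.4929·43.4375 + 0.5071·1.8750] = 20.8486
Node d (S = 85.5): V_d = e^(−0.07)·[0.4929·1.8750 + 0.5071·0.0000] = 0.8617
Node 0 (S = 95): V_0 = e^(−0.07)·[0.4929·20.8486 + 0.5071·0.8617] = 9.9886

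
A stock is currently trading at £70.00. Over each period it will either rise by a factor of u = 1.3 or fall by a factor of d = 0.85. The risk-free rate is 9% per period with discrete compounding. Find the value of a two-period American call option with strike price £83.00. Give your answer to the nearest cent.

£8.45

Risk-neutral probability p = (1 + 0.09 − 0.85)/(1.3 − 0.85) = 0.2400/0.4500 = 0.5333
Terminal stock prices: S_uu = 118.3, S_ud = 77.35, S_dd = 50.57
Terminal payoffs (S − K): max(35.3, 0) = 35.3, max(-5.65, 0) = 0, max(-32.43, 0) = 0
Node u (S = 91): continuation = 1/1.09·[0.5333·35.3000 + 0.4667·0.0000] = 17.2722; exercise value = 8.0000 ≤ continuation, so V_u = 17.2722
Node d (S = 59.5): continuation = 1/1.09·[0.5333·0.0000 + 0.4667·0.0000] = 0.0000; exercise value = 0.0000 ≤ continuation, so V_d = 0.0000
Node 0 (S = 70): continuation = 1/1.09·[0.5333·17.2722 + 0.4667·0.0000] = 8.4512; exercise value = 0.0000 ≤ continuation, so V_0 = 8.4512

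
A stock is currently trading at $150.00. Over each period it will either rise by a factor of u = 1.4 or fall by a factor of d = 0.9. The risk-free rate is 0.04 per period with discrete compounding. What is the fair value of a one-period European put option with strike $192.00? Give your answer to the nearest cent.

$39.46

Risk-neutral probability p = (1 + 0.04 − 0.9)/(1.4 − 0.9) = 0.1400/0.5000 = 0.2800
Terminal stock prices: S_u = 210, S_d = 135
Terminal payoffs (K − S): max(-18, 0) = 0, max(57, 0) = 57
Node 0 (S = 150): V_0 = 1/1.04·[0.2800·0.0000 + 0.7200·57.0000] = 39.4615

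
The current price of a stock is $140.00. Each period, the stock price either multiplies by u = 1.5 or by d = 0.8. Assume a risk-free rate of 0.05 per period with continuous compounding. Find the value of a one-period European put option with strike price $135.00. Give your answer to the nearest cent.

$14.02

Risk-neutral probability p = (e^0.05 − 0.8)/(1.5 − 0.8) = 0.2513/0.7000 = 0.3590
Terminal stock prices: S_u = 210, S_d = 112
Terminal payoffs (K − S): max(-75, 0) = 0, max(23, 0) = 23
Node 0 (S = 140): V_0 = e^(−0.05)·[0.3590·0.0000 + 0.6410·23.0000] = 14.0249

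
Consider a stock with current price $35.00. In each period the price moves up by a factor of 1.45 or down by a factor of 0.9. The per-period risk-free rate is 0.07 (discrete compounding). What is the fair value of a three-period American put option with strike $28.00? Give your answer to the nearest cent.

Risk-neutral probability p = (1 + 0.07 − 0.9)/(1.45 − 0.9) = 0.1700/0.5500 = 0.3091
Terminal stock prices: S_uuu = 106.7, S_uud = 66.23, S_udd = 41.11, S_ddd = 25.52
Terminal payoffs (K − S): max(-78.7, 0) = 0, max(-38.23, 0) = 0, max(-13.11, 0) = 0, max(2.485, 0) = 2.485
Node uu (S = 73.59): continuation = 1/1.07·[0.3091·0.0000 + 0.6909·0.0000] = 0.0000; exercise value = 0.0000 ≤ continuation, so V_uu = 0.0000
Node ud (S = 45.68): continuation = 1/1.07·[0.3091·0.0000 + 0.6909·0.0000] = 0.0000; exercise value = 0.0000 ≤ continuation, so V_ud = 0.0000
Node dd (S = 28.35): continuation = 1/1.07·[0.3091·0.0000 + 0.6909·2.4850] = 1.6046; exercise value = 0.0000 ≤ continuation, so V_dd = 1.6046
Node u (S = 50.75): continuation = 1/1.07·[0.3091·0.0000 + 0.6909·0.0000] = 0.0000; exercise value = 0.0000 ≤ continuation, so V_u = 0.0000
Node d (S = 31.5): continuation = 1/1.07·[0.3091·0.0000 + 0.6909·1.6046] = 1.0361; exercise value = 0.0000 ≤ continuation, so V_d = 1.0361
Node 0 (S = 35): continuation = 1/1.07·[0.3091·0.0000 + 0.6909·1.0361] = 0.6690; exercise value = 0.0000 ≤ continuation, so V_0 = 0.6690

$0.67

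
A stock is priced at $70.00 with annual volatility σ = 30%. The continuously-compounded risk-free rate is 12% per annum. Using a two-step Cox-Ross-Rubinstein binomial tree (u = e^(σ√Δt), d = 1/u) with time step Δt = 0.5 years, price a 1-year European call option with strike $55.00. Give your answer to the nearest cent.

$22.58

CRR parameters: u = e^(σ√Δt) = e^(0.3·√0.5) = 1.2363, d = 1/u = 0.8089
Per-period rate: rΔt = 0.12·0.5 = 0.06, so R = e^0.06 = 1.0618
Risk-neutral probability p = (e^0.06 − 0.8089)/(1.2363 − 0.8089) = 0.2530/0.4275 = 0.5918
Terminal stock prices: S_uu = 107, S_ud = 70, S_dd = 45.8
Terminal payoffs (S − K): max(51.99, 0) = 51.99, max(15, 0) = 15, max(-9.202, 0) = 0
Node u (S = 86.54): V_u = e^(−0.06)·[0.5918·51.9926 + 0.4082·15.0000] = 34.7447
Node d (S = 56.62): V_d = e^(−0.06)·[0.5918·15.0000 + 0.4082·0.0000] = 8.3604
Node 0 (S = 70): V_0 = e^(−0.06)·[0.5918·34.7447 + 0.4082·8.3604] = 22.5792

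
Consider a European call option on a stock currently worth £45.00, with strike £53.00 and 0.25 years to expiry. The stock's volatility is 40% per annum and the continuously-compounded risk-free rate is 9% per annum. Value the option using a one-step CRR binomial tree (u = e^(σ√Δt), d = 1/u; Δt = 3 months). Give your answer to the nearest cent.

CRR parameters: u = e^(σ√Δt) = e^(0.4·√0.25) = 1.2214, d = 1/u = 0.8187
Per-period rate: rΔt = 0.09·0.25 = 0.0225, so R = e^0.0225 = 1.0228
Risk-neutral probability p = (e^0.0225 − 0.8187)/(1.2214 − 0.8187) = 0.2040/0.4027 = 0.5067
Terminal stock prices: S_u = 54.96, S_d = 36.84
Terminal payoffs (S − K): max(1.963, 0) = 1.963, max(-16.16, 0) = 0
Node 0 (S = 45): V_0 = e^(−0.0225)·[0.5067·1.9631 + 0.4933·0.0000] = 0.9725

£0.97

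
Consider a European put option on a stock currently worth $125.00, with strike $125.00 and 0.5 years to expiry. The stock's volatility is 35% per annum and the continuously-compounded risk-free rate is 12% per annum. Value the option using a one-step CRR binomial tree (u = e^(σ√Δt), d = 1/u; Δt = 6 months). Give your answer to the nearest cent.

CRR parameters: u = e^(σ√Δt) = e^(0.35·√0.5) = 1.2808, d = 1/u = 0.7808
Per-period rate: rΔt = 0.12·0.5 = 0.06, so R = e^0.06 = 1.0618
Risk-neutral probability p = (e^0.06 − 0.7808)/(1.2808 − 0.7808) = 0.2811/0.5000 = 0.5621
Terminal stock prices: S_u = 160.1, S_d = 97.6
Terminal payoffs (K − S): max(-35.1, 0) = 0, max(27.4, 0) = 27.4
Node 0 (S = 125): V_0 = e^(−0.06)·[0.5621·0.0000 + 0.4379·27.4050] = 11.3017

$11.30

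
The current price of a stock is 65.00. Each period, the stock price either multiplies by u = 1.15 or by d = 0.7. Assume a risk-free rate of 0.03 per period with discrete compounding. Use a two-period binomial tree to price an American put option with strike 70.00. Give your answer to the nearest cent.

Risk-neutral probability p = (1 + 0.03 − 0.7)/(1.15 − 0.7) = 0.3300/0.4500 = 0.7333
Terminal stock prices: S_uu = 85.96, S_ud = 52.32, S_dd = 31.85
Terminal payoffs (K − S): max(-15.96, 0) = 0, max(17.68, 0) = 17.68, max(38.15, 0) = 38.15
Node u (S = 74.75): continuation = 1/1.03·[0.7333·0.0000 + 0.2667·17.6750] = 4.5761; exercise value = 0.0000 ≤ continuation, so V_u = 4.5761
Node d (S = 45.5): continuation = 1/1.03·[0.7333·17.6750 + 0.2667·38.1500] = 22.4612; exercise value = 24.5000 > continuation, so V_d = 24.5000 (exercise)
Node 0 (S = 65): continuation = 1/1.03·[0.7333·4.5761 + 0.2667·24.5000] = 9.6011; exercise value = 5.0000 ≤ continuation, so V_0 = 9.6011

9.60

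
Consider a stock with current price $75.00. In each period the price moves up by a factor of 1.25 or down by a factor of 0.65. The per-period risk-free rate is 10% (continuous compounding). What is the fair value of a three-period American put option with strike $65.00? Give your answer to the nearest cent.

$4.38

Risk-neutral probability p = (e^0.1 − 0.65)/(1.25 − 0.65) = 0.4552/0.6000 = 0.7586
Terminal stock prices: S_uuu = 146.5, S_uud = 76.17, S_udd = 39.61, S_ddd = 20.6
Terminal payoffs (K − S): max(-81.48, 0) = 0, max(-11.17, 0) = 0, max(25.39, 0) = 25.39, max(44.4, 0) = 44.4
Node uu (S = 117.2): continuation = e^(−0.1)·[0.7586·0.0000 + 0.2414·0.0000] = 0.0000; exercise value = 0.0000 ≤ continuation, so V_uu = 0.0000
Node ud (S = 60.94): continuation = e^(−0.1)·[0.7586·0.0000 + 0.2414·25.3906] = 5.5456; exercise value = 4.0625 ≤ continuation, so V_ud = 5.5456
Node dd (S = 31.69): continuation = e^(−0.1)·[0.7586·25.3906 + 0.2414·44.4031] = 27.1269; exercise value = 33.3125 > continuation, so V_dd = 33.3125 (exercise)
Node u (S = 93.75): continuation = e^(−0.1)·[0.7586·0.0000 + 0.2414·5.5456] = 1.2112; exercise value = 0.0000 ≤ continuation, so V_u = 1.2112
Node d (S = 48.75): continuation = e^(−0.1)·[0.7586·5.5456 + 0.2414·33.3125] = 11.0825; exercise value = 16.2500 > continuation, so V_d = 16.2500 (exercise)
Node 0 (S = 75): continuation = e^(−0.1)·[0.7586·1.2112 + 0.2414·16.2500] = 4.3806; exercise value = 0.0000 ≤ continuation, so V_0 = 4.3806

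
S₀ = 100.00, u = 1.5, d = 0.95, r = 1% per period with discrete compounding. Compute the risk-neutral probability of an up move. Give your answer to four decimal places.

Risk-neutral probability p = (1 + 0.01 − 0.95)/(1.5 − 0.95) = 0.0600/0.5500 = 0.1091

p = 0.1091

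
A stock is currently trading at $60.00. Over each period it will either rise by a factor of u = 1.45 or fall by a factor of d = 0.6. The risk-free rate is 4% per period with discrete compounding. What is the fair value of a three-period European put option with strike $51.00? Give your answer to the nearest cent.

$10.12

Risk-neutral probability p = (1 + 0.04 − 0.6)/(1.45 − 0.6) = 0.4400/0.8500 = 0.5176
Terminal stock prices: S_uuu = 182.9, S_uud = 75.69, S_udd = 31.32, S_ddd = 12.96
Terminal payoffs (K − S): max(-131.9, 0) = 0, max(-24.69, 0) = 0, max(19.68, 0) = 19.68, max(38.04, 0) = 38.04
Node uu (S = 126.2): V_uu = 1/1.04·[0.5176·0.0000 + 0.4824·0.0000] = 0.0000
Node ud (S = 52.2): V_ud = 1/1.04·[0.5176·0.0000 + 0.4824·19.6800] = 9.1276
Node dd (S = 21.6): V_dd = 1/1.04·[0.5176·19.6800 + 0.4824·38.0400] = 27.4385
Node u (S = 87): V_u = 1/1.04·[0.5176·0.0000 + 0.4824·9.1276] = 4.2334
Node d (S = 36): V_d = 1/1.04·[0.5176·9.1276 + 0.4824·27.4385] = 17.2691
Node 0 (S = 60): V_0 = 1/1.04·[0.5176·4.2334 + 0.4824·17.2691] = 10.1166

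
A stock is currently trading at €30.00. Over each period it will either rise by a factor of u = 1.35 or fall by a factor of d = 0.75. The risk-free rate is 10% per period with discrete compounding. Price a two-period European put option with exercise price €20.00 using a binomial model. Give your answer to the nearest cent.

€0.45

Risk-neutral probability p = (1 + 0.1 − 0.75)/(1.35 − 0.75) = 0.3500/0.6000 = 0.5833
Terminal stock prices: S_uu = 54.68, S_ud = 30.38, S_dd = 16.88
Terminal payoffs (K − S): max(-34.68, 0) = 0, max(-10.38, 0) = 0, max(3.125, 0) = 3.125
Node u (S = 40.5): V_u = 1/1.1·[0.5833·0.0000 + 0.4167·0.0000] = 0.0000
Node d (S = 22.5): V_d = 1/1.1·[0.5833·0.0000 + 0.4167·3.1250] = 1.1837
Node 0 (S = 30): V_0 = 1/1.1·[0.5833·0.0000 + 0.4167·1.1837] = 0.4484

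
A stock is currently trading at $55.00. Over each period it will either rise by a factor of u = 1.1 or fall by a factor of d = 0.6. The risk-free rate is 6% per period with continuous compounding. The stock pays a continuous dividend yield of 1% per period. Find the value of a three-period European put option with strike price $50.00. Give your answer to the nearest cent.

$2.64

Per-period risk-free factor R = e^0.06 = 1.0618; dividend-adjusted growth = e^(0.06−0.01) = 1.0513.
Risk-neutral probability p = (1.0513 − 0.6)/(1.1 − 0.6) = 0.4513/0.5000 = 0.9025
Terminal stock prices: S_uuu = 73.21, S_uud = 39.93, S_udd = 21.78, S_ddd = 11.88
Terminal payoffs (K − S): max(-23.21, 0) = 0, max(10.07, 0) = 10.07, max(28.22, 0) = 28.22, max(38.12, 0) = 38.12
Node uu (S = 66.55): V_uu = e^(−0.06)·[0.9025·0.0000 + 0.0975·10.0700] = 0.9242
Node ud (S = 36.3): V_ud = e^(−0.06)·[0.9025·10.0700 + 0.0975·28.2200] = 11.1494
Node dd (S = 19.8): V_dd = e^(−0.06)·[0.9025·28.2200 + 0.0975·38.1200] = 27.4852
Node u (S = 60.5): V_u = e^(−0.06)·[0.9025·0.9242 + 0.0975·11.1494] = 1.8089
Node d (S = 33): V_d = e^(−0.06)·[0.9025·11.1494 + 0.0975·27.4852] = 11.9995
Node 0 (S = 55): V_0 = e^(−0.06)·[0.9025·1.8089 + 0.0975·11.9995] = 2.6389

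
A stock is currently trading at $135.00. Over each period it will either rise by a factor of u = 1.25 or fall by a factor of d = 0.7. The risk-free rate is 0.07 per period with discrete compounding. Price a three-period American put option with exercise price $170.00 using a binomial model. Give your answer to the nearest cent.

$35.77

Risk-neutral probability p = (1 + 0.07 − 0.7)/(1.25 − 0.7) = 0.3700/0.5500 = 0.6727
Terminal stock prices: S_uuu = 263.7, S_uud = 147.7, S_udd = 82.69, S_ddd = 46.3
Terminal payoffs (K − S): max(-93.67, 0) = 0, max(22.34, 0) = 22.34, max(87.31, 0) = 87.31, max(123.7, 0) = 123.7
Node uu (S = 210.9): continuation = 1/1.07·[0.6727·0.0000 + 0.3273·22.3438] = 6.8341; exercise value = 0.0000 ≤ continuation, so V_uu = 6.8341
Node ud (S = 118.1): continuation = 1/1.07·[0.6727·22.3438 + 0.3273·87.3125] = 40.7535; exercise value = 51.8750 > continuation, so V_ud = 51.8750 (exercise)
Node dd (S = 66.15): continuation = 1/1.07·[0.6727·87.3125 + 0.3273·123.6950] = 92.7285; exercise value = 103.8500 > continuation, so V_dd = 103.8500 (exercise)
Node u (S = 168.8): continuation = 1/1.07·[0.6727·6.8341 + 0.3273·51.8750] = 20.1633; exercise value = 1.2500 ≤ continuation, so V_u = 20.1633
Node d (S = 94.5): continuation = 1/1.07·[0.6727·51.8750 + 0.3273·103.8500] = 64.3785; exercise value = 75.5000 > continuation, so V_d = 75.5000 (exercise)
Node 0 (S = 135): continuation = 1/1.07·[0.6727·20.1633 + 0.3273·75.5000] = 35.7696; exercise value = 35.0000 ≤ continuation, so V_0 = 35.7696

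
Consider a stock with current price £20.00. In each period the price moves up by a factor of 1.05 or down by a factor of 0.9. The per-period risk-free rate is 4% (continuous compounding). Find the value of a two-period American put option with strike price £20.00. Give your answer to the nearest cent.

£0.18

Risk-neutral probability p = (e^0.04 − 0.9)/(1.05 − 0.9) = 0.1408/0.1500 = 0.9387
Terminal stock prices: S_uu = 22.05, S_ud = 18.9, S_dd = 16.2
Terminal payoffs (K − S): max(-2.05, 0) = 0, max(1.1, 0) = 1.1, max(3.8, 0) = 3.8
Node u (S = 21): continuation = e^(−0.04)·[0.9387·0.0000 + 0.0613·1.1000] = 0.0647; exercise value = 0.0000 ≤ continuation, so V_u = 0.0647
Node d (S = 18): continuation = e^(−0.04)·[0.9387·1.1000 + 0.0613·3.8000] = 1.2158; exercise value = 2.0000 > continuation, so V_d = 2.0000 (exercise)
Node 0 (S = 20): continuation = e^(−0.04)·[0.9387·0.0647 + 0.0613·2.0000] = 0.1761; exercise value = 0.0000 ≤ continuation, so V_0 = 0.1761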